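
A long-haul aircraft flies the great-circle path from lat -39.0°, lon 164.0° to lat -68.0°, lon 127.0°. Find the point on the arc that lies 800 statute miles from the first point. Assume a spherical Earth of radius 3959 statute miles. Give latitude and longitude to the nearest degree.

The haversine formula gives a central angle δ ≈ 0.616 rad (35.3°) between the endpoints. The total great-circle distance is δ·R ≈ 0.616 × 3959 ≈ 2440 mi, so the target fraction is f = 800/2440 ≈ 0.328.
Interpolate at f ≈ 0.328 with slerp weights a = sin((1−f)δ)/sin δ ≈ 0.696, b = sin(fδ)/sin δ ≈ 0.347.
p = a·p₁ + b·p₂ ≈ (-0.598, 0.253, -0.760); φ = arcsin(p_z) ≈ -49.48°, λ = atan2(p_y, p_x) ≈ 157.08°.

≈ lat -49°, lon 157°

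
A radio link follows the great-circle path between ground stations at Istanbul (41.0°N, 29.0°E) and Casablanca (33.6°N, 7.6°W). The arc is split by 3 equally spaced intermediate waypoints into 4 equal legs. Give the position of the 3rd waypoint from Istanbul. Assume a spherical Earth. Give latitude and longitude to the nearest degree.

≈ (36°N, 1°E)

From cos δ = sin φ₁ sin φ₂ + cos φ₁ cos φ₂ cos Δλ, the central angle is δ ≈ 0.520 rad (29.8°).
Interpolate at f = 3/4 with slerp weights a = sin((1−f)δ)/sin δ ≈ 0.261, b = sin(fδ)/sin δ ≈ 0.765.
p = a·p₁ + b·p₂ ≈ (0.804, 0.011, 0.595); φ = arcsin(p_z) ≈ 36.48°, λ = atan2(p_y, p_x) ≈ 0.80°.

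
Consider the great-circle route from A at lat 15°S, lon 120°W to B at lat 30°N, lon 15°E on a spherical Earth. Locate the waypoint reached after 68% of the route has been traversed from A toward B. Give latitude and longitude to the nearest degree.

≈ lat 28°N, lon 35°W

Convert each endpoint to a unit vector on the sphere (x = cos φ cos λ, y = cos φ sin λ, z = sin φ).
The central angle between the endpoints is δ = arccos(p₁·p₂) ≈ 2.376 rad (136.1°).
Interpolate at f = 0.68 with slerp weights a = sin((1−f)δ)/sin δ ≈ 0.994, b = sin(fδ)/sin δ ≈ 1.442.
p = a·p₁ + b·p₂ ≈ (0.726, -0.509, 0.463); φ = arcsin(p_z) ≈ 27.61°, λ = atan2(p_y, p_x) ≈ -35.03°.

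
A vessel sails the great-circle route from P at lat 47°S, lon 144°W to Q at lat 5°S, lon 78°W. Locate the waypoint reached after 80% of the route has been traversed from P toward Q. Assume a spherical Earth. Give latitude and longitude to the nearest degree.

≈ lat 15°S, lon 88°W

Write both endpoints as unit vectors p₁, p₂ with components (cos φ cos λ, cos φ sin λ, sin φ).
The central angle between the endpoints is δ = arccos(p₁·p₂) ≈ 1.224 rad (70.1°).
Interpolate at f = 0.80 with slerp weights a = sin((1−f)δ)/sin δ ≈ 0.258, b = sin(fδ)/sin δ ≈ 0.883.
p = a·p₁ + b·p₂ ≈ (0.041, -0.963, -0.265); φ = arcsin(p_z) ≈ -15.39°, λ = atan2(p_y, p_x) ≈ -87.59°.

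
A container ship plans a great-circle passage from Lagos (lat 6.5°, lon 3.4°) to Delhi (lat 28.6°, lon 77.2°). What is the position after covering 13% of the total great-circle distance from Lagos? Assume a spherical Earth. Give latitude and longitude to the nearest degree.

≈ lat 11°, lon 12°

Convert each endpoint to a unit vector on the sphere (x = cos φ cos λ, y = cos φ sin λ, z = sin φ).
The central angle between the endpoints is δ = arccos(p₁·p₂) ≈ 1.269 rad (72.7°).
Interpolate at f = 0.13 with slerp weights a = sin((1−f)δ)/sin δ ≈ 0.935, b = sin(fδ)/sin δ ≈ 0.172.
p = a·p₁ + b·p₂ ≈ (0.961, 0.202, 0.188); φ = arcsin(p_z) ≈ 10.85°, λ = atan2(p_y, p_x) ≈ 11.89°.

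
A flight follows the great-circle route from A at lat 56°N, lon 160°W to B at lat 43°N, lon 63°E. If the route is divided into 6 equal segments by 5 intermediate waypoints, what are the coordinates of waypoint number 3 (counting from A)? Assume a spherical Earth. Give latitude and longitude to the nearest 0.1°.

Write both endpoints as unit vectors p₁, p₂ with components (cos φ cos λ, cos φ sin λ, sin φ).
The central angle between the endpoints is δ = arccos(p₁·p₂) ≈ 1.301 rad (74.6°).
Interpolate at f = 3/6 with slerp weights a = sin((1−f)δ)/sin δ ≈ 0.628, b = sin(fδ)/sin δ ≈ 0.628.
p = a·p₁ + b·p₂ ≈ (-0.122, 0.289, 0.949); φ = arcsin(p_z) ≈ 71.71°, λ = atan2(p_y, p_x) ≈ 112.79°.

≈ lat 71.7°N, lon 112.8°E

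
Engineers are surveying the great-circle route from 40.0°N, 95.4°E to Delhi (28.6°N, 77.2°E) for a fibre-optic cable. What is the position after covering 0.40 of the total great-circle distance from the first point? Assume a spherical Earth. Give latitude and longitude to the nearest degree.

From cos δ = sin φ₁ sin φ₂ + cos φ₁ cos φ₂ cos Δλ, the central angle is δ ≈ 0.328 rad (18.8°).
Interpolate at f = 0.40 with slerp weights a = sin((1−f)δ)/sin δ ≈ 0.607, b = sin(fδ)/sin δ ≈ 0.406.
p = a·p₁ + b·p₂ ≈ (0.035, 0.811, 0.585); φ = arcsin(p_z) ≈ 35.77°, λ = atan2(p_y, p_x) ≈ 87.51°.

≈ 36°N, 88°E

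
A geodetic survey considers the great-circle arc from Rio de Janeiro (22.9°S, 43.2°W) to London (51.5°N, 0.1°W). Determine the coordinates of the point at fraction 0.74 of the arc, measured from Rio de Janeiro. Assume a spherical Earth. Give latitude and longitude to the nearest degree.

Convert each endpoint to a unit vector on the sphere (x = cos φ cos λ, y = cos φ sin λ, z = sin φ).
The central angle between the endpoints is δ = arccos(p₁·p₂) ≈ 1.456 rad (83.4°).
Interpolate at f = 0.74 with slerp weights a = sin((1−f)δ)/sin δ ≈ 0.372, b = sin(fδ)/sin δ ≈ 0.887.
p = a·p₁ + b·p₂ ≈ (0.802, -0.236, 0.549); φ = arcsin(p_z) ≈ 33.31°, λ = atan2(p_y, p_x) ≈ -16.37°.

≈ (33°N, 16°W)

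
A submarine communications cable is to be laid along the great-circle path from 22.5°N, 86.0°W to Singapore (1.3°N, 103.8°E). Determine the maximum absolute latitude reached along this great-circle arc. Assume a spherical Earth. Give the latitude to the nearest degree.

The great circle lies in the plane with unit normal n̂ = (p₁ × p₂)/|p₁ × p₂|.
Here n̂_z ≈ -0.363; the vertex latitude is φ_max = arccos|n̂_z| ≈ 68.7°.
Check via Clairaut: cos φ_max = |cos φ₁| · sin C = cos(22.5°)·sin(23.2°) ≈ 0.363, again giving ≈ 68.7°.

≈ 69°N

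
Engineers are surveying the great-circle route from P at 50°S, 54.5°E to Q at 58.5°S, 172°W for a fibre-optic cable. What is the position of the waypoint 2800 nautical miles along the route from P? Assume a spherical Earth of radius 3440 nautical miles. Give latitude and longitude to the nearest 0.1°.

Convert each endpoint to a unit vector on the sphere (x = cos φ cos λ, y = cos φ sin λ, z = sin φ).
The central angle between the endpoints is δ = arccos(p₁·p₂) ≈ 1.135 rad (65.0°). The total great-circle distance is δ·R ≈ 1.135 × 3440 ≈ 3905 nmi, so the target fraction is f = 2800/3905 ≈ 0.717.
Interpolate at f ≈ 0.717 with slerp weights a = sin((1−f)δ)/sin δ ≈ 0.348, b = sin(fδ)/sin δ ≈ 0.802.
p = a·p₁ + b·p₂ ≈ (-0.285, 0.124, -0.951); φ = arcsin(p_z) ≈ -71.90°, λ = atan2(p_y, p_x) ≈ 156.49°.

≈ 71.9°S, 156.5°E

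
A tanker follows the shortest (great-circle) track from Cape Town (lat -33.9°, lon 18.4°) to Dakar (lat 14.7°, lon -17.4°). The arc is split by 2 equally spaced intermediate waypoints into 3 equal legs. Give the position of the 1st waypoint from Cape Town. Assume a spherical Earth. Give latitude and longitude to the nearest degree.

≈ lat -18°, lon 5°

Write both endpoints as unit vectors p₁, p₂ with components (cos φ cos λ, cos φ sin λ, sin φ).
The central angle between the endpoints is δ = arccos(p₁·p₂) ≈ 1.036 rad (59.4°).
Interpolate at f = 1/3 with slerp weights a = sin((1−f)δ)/sin δ ≈ 0.740, b = sin(fδ)/sin δ ≈ 0.393.
p = a·p₁ + b·p₂ ≈ (0.946, 0.080, -0.313); φ = arcsin(p_z) ≈ -18.25°, λ = atan2(p_y, p_x) ≈ 4.84°.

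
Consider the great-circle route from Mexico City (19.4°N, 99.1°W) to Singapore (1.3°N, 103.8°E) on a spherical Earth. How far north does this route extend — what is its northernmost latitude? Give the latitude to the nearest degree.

The great circle lies in the plane with unit normal n̂ = (p₁ × p₂)/|p₁ × p₂|.
Here n̂_z ≈ -0.722; the vertex latitude is φ_max = arccos|n̂_z| ≈ 43.8°.
Check via Clairaut: cos φ_max = |cos φ₁| · sin C = cos(19.4°)·sin(49.9°) ≈ 0.722, again giving ≈ 43.8°.

≈ 44°N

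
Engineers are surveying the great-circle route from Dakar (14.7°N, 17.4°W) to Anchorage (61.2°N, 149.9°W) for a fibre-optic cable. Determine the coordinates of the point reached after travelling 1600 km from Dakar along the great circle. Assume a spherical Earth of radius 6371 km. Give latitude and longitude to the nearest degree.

≈ 28°N, 23°W

From cos δ = sin φ₁ sin φ₂ + cos φ₁ cos φ₂ cos Δλ, the central angle is δ ≈ 1.663 rad (95.3°). The total great-circle distance is δ·R ≈ 1.663 × 6371 ≈ 10597 km, so the target fraction is f = 1600/10597 ≈ 0.151.
Interpolate at f ≈ 0.151 with slerp weights a = sin((1−f)δ)/sin δ ≈ 0.992, b = sin(fδ)/sin δ ≈ 0.250.
p = a·p₁ + b·p₂ ≈ (0.811, -0.347, 0.470); φ = arcsin(p_z) ≈ 28.06°, λ = atan2(p_y, p_x) ≈ -23.17°.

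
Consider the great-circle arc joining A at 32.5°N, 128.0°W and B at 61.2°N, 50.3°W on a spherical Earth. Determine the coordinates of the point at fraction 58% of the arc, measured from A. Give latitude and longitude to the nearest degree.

≈ 56°N, 95°W

Convert each endpoint to a unit vector on the sphere (x = cos φ cos λ, y = cos φ sin λ, z = sin φ).
The central angle between the endpoints is δ = arccos(p₁·p₂) ≈ 0.980 rad (56.1°).
Interpolate at f = 0.58 with slerp weights a = sin((1−f)δ)/sin δ ≈ 0.482, b = sin(fδ)/sin δ ≈ 0.648.
p = a·p₁ + b·p₂ ≈ (-0.051, -0.560, 0.827); φ = arcsin(p_z) ≈ 55.76°, λ = atan2(p_y, p_x) ≈ -95.17°.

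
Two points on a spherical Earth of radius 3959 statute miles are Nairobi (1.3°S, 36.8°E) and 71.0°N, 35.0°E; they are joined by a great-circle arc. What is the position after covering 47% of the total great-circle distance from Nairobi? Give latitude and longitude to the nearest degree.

Convert each endpoint to a unit vector on the sphere (x = cos φ cos λ, y = cos φ sin λ, z = sin φ).
The central angle between the endpoints is δ = arccos(p₁·p₂) ≈ 1.262 rad (72.3°).
Interpolate at f = 0.47 with slerp weights a = sin((1−f)δ)/sin δ ≈ 0.651, b = sin(fδ)/sin δ ≈ 0.587.
p = a·p₁ + b·p₂ ≈ (0.678, 0.499, 0.540); φ = arcsin(p_z) ≈ 32.68°, λ = atan2(p_y, p_x) ≈ 36.39°.

≈ 33°N, 36°E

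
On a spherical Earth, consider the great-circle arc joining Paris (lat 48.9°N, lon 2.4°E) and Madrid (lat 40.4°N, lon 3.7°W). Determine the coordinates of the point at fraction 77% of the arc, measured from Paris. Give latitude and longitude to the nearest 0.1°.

≈ lat 42.4°N, lon 2.4°W

Convert each endpoint to a unit vector on the sphere (x = cos φ cos λ, y = cos φ sin λ, z = sin φ).
The central angle between the endpoints is δ = arccos(p₁·p₂) ≈ 0.166 rad (9.5°).
Interpolate at f = 0.77 with slerp weights a = sin((1−f)δ)/sin δ ≈ 0.231, b = sin(fδ)/sin δ ≈ 0.771.
p = a·p₁ + b·p₂ ≈ (0.738, -0.032, 0.674); φ = arcsin(p_z) ≈ 42.38°, λ = atan2(p_y, p_x) ≈ -2.45°.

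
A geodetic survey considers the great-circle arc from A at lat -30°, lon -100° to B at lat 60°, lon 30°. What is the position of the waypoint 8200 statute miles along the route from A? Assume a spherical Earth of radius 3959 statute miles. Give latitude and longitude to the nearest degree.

≈ lat 61°, lon -4°

The haversine formula gives a central angle δ ≈ 2.362 rad (135.3°) between the endpoints. The total great-circle distance is δ·R ≈ 2.362 × 3959 ≈ 9352 mi, so the target fraction is f = 8200/9352 ≈ 0.877.
Interpolate at f ≈ 0.877 with slerp weights a = sin((1−f)δ)/sin δ ≈ 0.408, b = sin(fδ)/sin δ ≈ 1.248.
p = a·p₁ + b·p₂ ≈ (0.479, -0.036, 0.877); φ = arcsin(p_z) ≈ 61.28°, λ = atan2(p_y, p_x) ≈ -4.30°.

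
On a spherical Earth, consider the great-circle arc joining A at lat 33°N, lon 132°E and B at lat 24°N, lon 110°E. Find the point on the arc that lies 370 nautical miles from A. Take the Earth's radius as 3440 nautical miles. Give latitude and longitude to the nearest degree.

≈ lat 31°N, lon 125°E

The haversine formula gives a central angle δ ≈ 0.371 rad (21.3°) between the endpoints. The total great-circle distance is δ·R ≈ 0.371 × 3440 ≈ 1277 nmi, so the target fraction is f = 370/1277 ≈ 0.290.
Interpolate at f ≈ 0.290 with slerp weights a = sin((1−f)δ)/sin δ ≈ 0.718, b = sin(fδ)/sin δ ≈ 0.296.
p = a·p₁ + b·p₂ ≈ (-0.496, 0.702, 0.512); φ = arcsin(p_z) ≈ 30.77°, λ = atan2(p_y, p_x) ≈ 125.23°.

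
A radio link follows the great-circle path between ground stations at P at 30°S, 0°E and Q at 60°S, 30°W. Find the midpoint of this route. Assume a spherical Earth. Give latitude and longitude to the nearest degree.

≈ 46°S, 11°W

Convert each endpoint to a unit vector on the sphere (x = cos φ cos λ, y = cos φ sin λ, z = sin φ).
The central angle between the endpoints is δ = arccos(p₁·p₂) ≈ 0.630 rad (36.1°).
Interpolate at f = 1/2 with slerp weights a = sin((1−f)δ)/sin δ ≈ 0.526, b = sin(fδ)/sin δ ≈ 0.526.
p = a·p₁ + b·p₂ ≈ (0.683, -0.131, -0.718); φ = arcsin(p_z) ≈ -45.92°, λ = atan2(p_y, p_x) ≈ -10.89°.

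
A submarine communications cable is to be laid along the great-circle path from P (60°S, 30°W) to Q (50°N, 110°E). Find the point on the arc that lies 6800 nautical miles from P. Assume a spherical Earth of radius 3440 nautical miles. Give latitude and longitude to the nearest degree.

Write both endpoints as unit vectors p₁, p₂ with components (cos φ cos λ, cos φ sin λ, sin φ).
The central angle between the endpoints is δ = arccos(p₁·p₂) ≈ 2.713 rad (155.5°). The total great-circle distance is δ·R ≈ 2.713 × 3440 ≈ 9333 nmi, so the target fraction is f = 6800/9333 ≈ 0.729.
Interpolate at f ≈ 0.729 with slerp weights a = sin((1−f)δ)/sin δ ≈ 1.617, b = sin(fδ)/sin δ ≈ 2.211.
p = a·p₁ + b·p₂ ≈ (0.214, 0.932, 0.294); φ = arcsin(p_z) ≈ 17.10°, λ = atan2(p_y, p_x) ≈ 77.07°.

≈ (17°N, 77°E)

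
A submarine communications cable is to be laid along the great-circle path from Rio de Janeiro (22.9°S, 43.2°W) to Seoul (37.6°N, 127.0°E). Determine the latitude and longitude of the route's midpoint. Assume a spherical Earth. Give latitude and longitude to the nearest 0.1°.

≈ 48.6°N, 0.6°E

Convert each endpoint to a unit vector on the sphere (x = cos φ cos λ, y = cos φ sin λ, z = sin φ).
The central angle between the endpoints is δ = arccos(p₁·p₂) ≈ 2.846 rad (163.1°).
Interpolate at f = 1/2 with slerp weights a = sin((1−f)δ)/sin δ ≈ 3.395, b = sin(fδ)/sin δ ≈ 3.395.
p = a·p₁ + b·p₂ ≈ (0.661, 0.007, 0.750); φ = arcsin(p_z) ≈ 48.62°, λ = atan2(p_y, p_x) ≈ 0.63°.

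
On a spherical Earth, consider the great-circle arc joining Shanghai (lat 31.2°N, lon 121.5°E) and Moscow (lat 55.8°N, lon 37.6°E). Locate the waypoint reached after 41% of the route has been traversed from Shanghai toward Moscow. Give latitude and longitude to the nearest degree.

Write both endpoints as unit vectors p₁, p₂ with components (cos φ cos λ, cos φ sin λ, sin φ).
The central angle between the endpoints is δ = arccos(p₁·p₂) ≈ 1.071 rad (61.3°).
Interpolate at f = 0.41 with slerp weights a = sin((1−f)δ)/sin δ ≈ 0.673, b = sin(fδ)/sin δ ≈ 0.484.
p = a·p₁ + b·p₂ ≈ (-0.085, 0.657, 0.749); φ = arcsin(p_z) ≈ 48.52°, λ = atan2(p_y, p_x) ≈ 97.38°.

≈ lat 49°N, lon 97°E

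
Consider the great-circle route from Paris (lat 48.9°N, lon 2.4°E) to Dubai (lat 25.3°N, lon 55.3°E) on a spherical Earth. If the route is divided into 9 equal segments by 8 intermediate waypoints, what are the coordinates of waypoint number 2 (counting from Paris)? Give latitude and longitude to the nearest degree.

≈ lat 46°N, lon 17°E

Convert each endpoint to a unit vector on the sphere (x = cos φ cos λ, y = cos φ sin λ, z = sin φ).
The central angle between the endpoints is δ = arccos(p₁·p₂) ≈ 0.822 rad (47.1°).
Interpolate at f = 2/9 with slerp weights a = sin((1−f)δ)/sin δ ≈ 0.815, b = sin(fδ)/sin δ ≈ 0.248.
p = a·p₁ + b·p₂ ≈ (0.663, 0.207, 0.720); φ = arcsin(p_z) ≈ 46.04°, λ = atan2(p_y, p_x) ≈ 17.33°.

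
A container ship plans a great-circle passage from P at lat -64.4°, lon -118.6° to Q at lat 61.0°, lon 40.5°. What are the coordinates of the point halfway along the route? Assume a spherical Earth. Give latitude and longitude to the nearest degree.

From cos δ = sin φ₁ sin φ₂ + cos φ₁ cos φ₂ cos Δλ, the central angle is δ ≈ 2.965 rad (169.9°).
Interpolate at f = 1/2 with slerp weights a = sin((1−f)δ)/sin δ ≈ 5.672, b = sin(fδ)/sin δ ≈ 5.672.
p = a·p₁ + b·p₂ ≈ (0.918, -0.366, -0.154); φ = arcsin(p_z) ≈ -8.88°, λ = atan2(p_y, p_x) ≈ -21.73°.

≈ lat -9°, lon -22°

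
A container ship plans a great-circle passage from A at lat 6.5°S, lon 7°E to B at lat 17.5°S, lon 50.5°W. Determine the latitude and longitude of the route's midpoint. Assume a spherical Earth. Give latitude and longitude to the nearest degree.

≈ lat 14°S, lon 21°W

Convert each endpoint to a unit vector on the sphere (x = cos φ cos λ, y = cos φ sin λ, z = sin φ).
The central angle between the endpoints is δ = arccos(p₁·p₂) ≈ 0.997 rad (57.1°).
Interpolate at f = 1/2 with slerp weights a = sin((1−f)δ)/sin δ ≈ 0.569, b = sin(fδ)/sin δ ≈ 0.569.
p = a·p₁ + b·p₂ ≈ (0.907, -0.350, -0.236); φ = arcsin(p_z) ≈ -13.63°, λ = atan2(p_y, p_x) ≈ -21.11°.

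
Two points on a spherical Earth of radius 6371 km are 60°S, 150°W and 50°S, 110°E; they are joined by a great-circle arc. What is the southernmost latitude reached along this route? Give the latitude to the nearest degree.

The great circle lies in the plane with unit normal n̂ = (p₁ × p₂)/|p₁ × p₂|.
Here n̂_z ≈ -0.399; the vertex latitude is φ_max = arccos|n̂_z| ≈ 66.5°.

≈ 67°S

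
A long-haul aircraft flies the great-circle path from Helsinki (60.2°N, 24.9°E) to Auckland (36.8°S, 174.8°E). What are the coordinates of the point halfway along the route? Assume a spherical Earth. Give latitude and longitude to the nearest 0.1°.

≈ 31.0°N, 140.9°E

The haversine formula gives a central angle δ ≈ 2.614 rad (149.8°) between the endpoints.
Interpolate at f = 1/2 with slerp weights a = sin((1−f)δ)/sin δ ≈ 1.918, b = sin(fδ)/sin δ ≈ 1.918.
p = a·p₁ + b·p₂ ≈ (-0.665, 0.541, 0.515); φ = arcsin(p_z) ≈ 31.03°, λ = atan2(p_y, p_x) ≈ 140.89°.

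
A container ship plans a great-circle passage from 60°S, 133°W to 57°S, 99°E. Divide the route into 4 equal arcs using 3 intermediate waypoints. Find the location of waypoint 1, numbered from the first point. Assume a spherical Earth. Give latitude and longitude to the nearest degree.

≈ 71°S, 155°W

Convert each endpoint to a unit vector on the sphere (x = cos φ cos λ, y = cos φ sin λ, z = sin φ).
The central angle between the endpoints is δ = arccos(p₁·p₂) ≈ 0.978 rad (56.0°).
Interpolate at f = 1/4 with slerp weights a = sin((1−f)δ)/sin δ ≈ 0.807, b = sin(fδ)/sin δ ≈ 0.292.
p = a·p₁ + b·p₂ ≈ (-0.300, -0.138, -0.944); φ = arcsin(p_z) ≈ -70.71°, λ = atan2(p_y, p_x) ≈ -155.28°.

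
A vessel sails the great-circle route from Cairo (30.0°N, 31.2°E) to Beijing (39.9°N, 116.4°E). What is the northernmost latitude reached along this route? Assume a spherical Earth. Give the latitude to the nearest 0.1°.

≈ 44.4°N

The great circle lies in the plane with unit normal n̂ = (p₁ × p₂)/|p₁ × p₂|.
Here n̂_z ≈ +0.715; the vertex latitude is φ_max = arccos|n̂_z| ≈ 44.4°.
Check via Clairaut: cos φ_max = |cos φ₁| · sin C = cos(30.0°)·sin(55.6°) ≈ 0.715, again giving ≈ 44.4°.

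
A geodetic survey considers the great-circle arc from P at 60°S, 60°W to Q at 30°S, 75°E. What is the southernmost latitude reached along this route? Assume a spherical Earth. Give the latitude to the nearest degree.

The great circle lies in the plane with unit normal n̂ = (p₁ × p₂)/|p₁ × p₂|.
Here n̂_z ≈ +0.309; the vertex latitude is φ_max = arccos|n̂_z| ≈ 72.0°.
Check via Clairaut: cos φ_max = |cos φ₁| · sin C = cos(60.0°)·sin(141.9°) ≈ 0.309, again giving ≈ 72.0°.

≈ 72°S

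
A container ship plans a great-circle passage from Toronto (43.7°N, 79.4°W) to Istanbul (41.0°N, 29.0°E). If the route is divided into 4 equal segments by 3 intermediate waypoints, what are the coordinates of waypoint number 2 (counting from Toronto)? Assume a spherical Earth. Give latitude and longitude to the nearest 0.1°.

≈ 57.3°N, 23.5°W

The haversine formula gives a central angle δ ≈ 1.286 rad (73.7°) between the endpoints.
Interpolate at f = 2/4 with slerp weights a = sin((1−f)δ)/sin δ ≈ 0.625, b = sin(fδ)/sin δ ≈ 0.625.
p = a·p₁ + b·p₂ ≈ (0.495, -0.215, 0.841); φ = arcsin(p_z) ≈ 57.30°, λ = atan2(p_y, p_x) ≈ -23.49°.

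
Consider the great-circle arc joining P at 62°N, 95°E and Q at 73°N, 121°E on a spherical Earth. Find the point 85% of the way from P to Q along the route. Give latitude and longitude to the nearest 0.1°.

≈ 71.7°N, 115.3°E

Convert each endpoint to a unit vector on the sphere (x = cos φ cos λ, y = cos φ sin λ, z = sin φ).
The central angle between the endpoints is δ = arccos(p₁·p₂) ≈ 0.255 rad (14.6°).
Interpolate at f = 0.85 with slerp weights a = sin((1−f)δ)/sin δ ≈ 0.152, b = sin(fδ)/sin δ ≈ 0.853.
p = a·p₁ + b·p₂ ≈ (-0.135, 0.285, 0.949); φ = arcsin(p_z) ≈ 71.65°, λ = atan2(p_y, p_x) ≈ 115.31°.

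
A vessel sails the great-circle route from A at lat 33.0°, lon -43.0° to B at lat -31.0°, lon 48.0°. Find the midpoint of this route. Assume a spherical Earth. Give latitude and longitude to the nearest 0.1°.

Write both endpoints as unit vectors p₁, p₂ with components (cos φ cos λ, cos φ sin λ, sin φ).
The central angle between the endpoints is δ = arccos(p₁·p₂) ≈ 1.868 rad (107.0°).
Interpolate at f = 1/2 with slerp weights a = sin((1−f)δ)/sin δ ≈ 0.841, b = sin(fδ)/sin δ ≈ 0.841.
p = a·p₁ + b·p₂ ≈ (0.998, 0.055, 0.025); φ = arcsin(p_z) ≈ 1.43°, λ = atan2(p_y, p_x) ≈ 3.14°.

≈ lat 1.4°, lon 3.1°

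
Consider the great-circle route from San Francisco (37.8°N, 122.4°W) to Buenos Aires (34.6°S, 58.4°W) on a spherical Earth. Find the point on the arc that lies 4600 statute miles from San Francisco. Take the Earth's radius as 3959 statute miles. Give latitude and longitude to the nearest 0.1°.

Convert each endpoint to a unit vector on the sphere (x = cos φ cos λ, y = cos φ sin λ, z = sin φ).
The central angle between the endpoints is δ = arccos(p₁·p₂) ≈ 1.634 rad (93.6°). The total great-circle distance is δ·R ≈ 1.634 × 3959 ≈ 6468 mi, so the target fraction is f = 4600/6468 ≈ 0.711.
Interpolate at f ≈ 0.711 with slerp weights a = sin((1−f)δ)/sin δ ≈ 0.455, b = sin(fδ)/sin δ ≈ 0.919.
p = a·p₁ + b·p₂ ≈ (0.204, -0.948, -0.243); φ = arcsin(p_z) ≈ -14.06°, λ = atan2(p_y, p_x) ≈ -77.88°.

≈ (14.1°S, 77.9°W)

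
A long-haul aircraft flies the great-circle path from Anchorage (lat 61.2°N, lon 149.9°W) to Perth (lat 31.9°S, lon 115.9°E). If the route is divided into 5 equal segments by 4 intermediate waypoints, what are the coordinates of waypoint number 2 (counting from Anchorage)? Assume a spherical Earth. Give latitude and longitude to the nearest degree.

Convert each endpoint to a unit vector on the sphere (x = cos φ cos λ, y = cos φ sin λ, z = sin φ).
The central angle between the endpoints is δ = arccos(p₁·p₂) ≈ 2.086 rad (119.5°).
Interpolate at f = 2/5 with slerp weights a = sin((1−f)δ)/sin δ ≈ 1.091, b = sin(fδ)/sin δ ≈ 0.852.
p = a·p₁ + b·p₂ ≈ (-0.771, 0.387, 0.506); φ = arcsin(p_z) ≈ 30.42°, λ = atan2(p_y, p_x) ≈ 153.35°.

≈ lat 30°N, lon 153°E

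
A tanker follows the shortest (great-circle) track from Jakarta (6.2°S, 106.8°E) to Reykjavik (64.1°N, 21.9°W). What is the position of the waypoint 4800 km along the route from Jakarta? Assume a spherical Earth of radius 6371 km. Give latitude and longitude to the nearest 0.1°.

Convert each endpoint to a unit vector on the sphere (x = cos φ cos λ, y = cos φ sin λ, z = sin φ).
The central angle between the endpoints is δ = arccos(p₁·p₂) ≈ 1.948 rad (111.6°). The total great-circle distance is δ·R ≈ 1.948 × 6371 ≈ 12413 km, so the target fraction is f = 4800/12413 ≈ 0.387.
Interpolate at f ≈ 0.387 with slerp weights a = sin((1−f)δ)/sin δ ≈ 1.001, b = sin(fδ)/sin δ ≈ 0.736.
p = a·p₁ + b·p₂ ≈ (0.011, 0.832, 0.554); φ = arcsin(p_z) ≈ 33.64°, λ = atan2(p_y, p_x) ≈ 89.26°.

≈ 33.6°N, 89.3°E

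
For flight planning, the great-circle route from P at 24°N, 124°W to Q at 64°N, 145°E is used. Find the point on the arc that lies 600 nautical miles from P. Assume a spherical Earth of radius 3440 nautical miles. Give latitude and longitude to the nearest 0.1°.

≈ 32.7°N, 129.6°W

From cos δ = sin φ₁ sin φ₂ + cos φ₁ cos φ₂ cos Δλ, the central angle is δ ≈ 1.204 rad (69.0°). The total great-circle distance is δ·R ≈ 1.204 × 3440 ≈ 4142 nmi, so the target fraction is f = 600/4142 ≈ 0.145.
Interpolate at f ≈ 0.145 with slerp weights a = sin((1−f)δ)/sin δ ≈ 0.918, b = sin(fδ)/sin δ ≈ 0.186.
p = a·p₁ + b·p₂ ≈ (-0.536, -0.649, 0.541); φ = arcsin(p_z) ≈ 32.72°, λ = atan2(p_y, p_x) ≈ -129.56°.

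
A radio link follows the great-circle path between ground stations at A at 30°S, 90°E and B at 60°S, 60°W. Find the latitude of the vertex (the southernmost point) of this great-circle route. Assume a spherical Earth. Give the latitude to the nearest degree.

≈ 77°S

The great circle lies in the plane with unit normal n̂ = (p₁ × p₂)/|p₁ × p₂|.
Here n̂_z ≈ -0.217; the vertex latitude is φ_max = arccos|n̂_z| ≈ 77.5°.
Check via Clairaut: cos φ_max = |cos φ₁| · sin C = cos(30.0°)·sin(165.5°) ≈ 0.217, again giving ≈ 77.5°.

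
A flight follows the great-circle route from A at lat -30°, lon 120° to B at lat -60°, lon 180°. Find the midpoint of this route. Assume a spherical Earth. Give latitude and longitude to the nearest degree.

Write both endpoints as unit vectors p₁, p₂ with components (cos φ cos λ, cos φ sin λ, sin φ).
The central angle between the endpoints is δ = arccos(p₁·p₂) ≈ 0.864 rad (49.5°).
Interpolate at f = 1/2 with slerp weights a = sin((1−f)δ)/sin δ ≈ 0.551, b = sin(fδ)/sin δ ≈ 0.551.
p = a·p₁ + b·p₂ ≈ (-0.514, 0.413, -0.752); φ = arcsin(p_z) ≈ -48.77°, λ = atan2(p_y, p_x) ≈ 141.21°.

≈ lat -49°, lon 141°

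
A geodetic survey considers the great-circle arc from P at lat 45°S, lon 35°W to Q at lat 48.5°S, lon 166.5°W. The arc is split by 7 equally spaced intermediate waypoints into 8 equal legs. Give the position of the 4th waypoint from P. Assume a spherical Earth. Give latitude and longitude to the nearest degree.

≈ lat 69°S, lon 97°W

Convert each endpoint to a unit vector on the sphere (x = cos φ cos λ, y = cos φ sin λ, z = sin φ).
The central angle between the endpoints is δ = arccos(p₁·p₂) ≈ 1.350 rad (77.3°).
Interpolate at f = 4/8 with slerp weights a = sin((1−f)δ)/sin δ ≈ 0.640, b = sin(fδ)/sin δ ≈ 0.640.
p = a·p₁ + b·p₂ ≈ (-0.042, -0.359, -0.932); φ = arcsin(p_z) ≈ -68.83°, λ = atan2(p_y, p_x) ≈ -96.63°.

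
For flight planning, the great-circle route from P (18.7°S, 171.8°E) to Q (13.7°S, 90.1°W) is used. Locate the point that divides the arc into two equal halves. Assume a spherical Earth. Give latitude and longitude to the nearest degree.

The haversine formula gives a central angle δ ≈ 1.625 rad (93.1°) between the endpoints.
Interpolate at f = 1/2 with slerp weights a = sin((1−f)δ)/sin δ ≈ 0.727, b = sin(fδ)/sin δ ≈ 0.727.
p = a·p₁ + b·p₂ ≈ (-0.683, -0.608, -0.405); φ = arcsin(p_z) ≈ -23.90°, λ = atan2(p_y, p_x) ≈ -138.31°.

≈ (24°S, 138°W)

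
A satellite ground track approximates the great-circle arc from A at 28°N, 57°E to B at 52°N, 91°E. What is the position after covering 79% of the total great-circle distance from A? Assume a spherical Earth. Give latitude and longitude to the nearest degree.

≈ 48°N, 82°E

Convert each endpoint to a unit vector on the sphere (x = cos φ cos λ, y = cos φ sin λ, z = sin φ).
The central angle between the endpoints is δ = arccos(p₁·p₂) ≈ 0.608 rad (34.9°).
Interpolate at f = 0.79 with slerp weights a = sin((1−f)δ)/sin δ ≈ 0.223, b = sin(fδ)/sin δ ≈ 0.809.
p = a·p₁ + b·p₂ ≈ (0.099, 0.663, 0.742); φ = arcsin(p_z) ≈ 47.91°, λ = atan2(p_y, p_x) ≈ 81.55°.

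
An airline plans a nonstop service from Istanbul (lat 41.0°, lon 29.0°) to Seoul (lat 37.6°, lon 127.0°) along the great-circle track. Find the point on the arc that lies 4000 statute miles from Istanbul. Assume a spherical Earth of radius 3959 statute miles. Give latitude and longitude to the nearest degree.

Convert each endpoint to a unit vector on the sphere (x = cos φ cos λ, y = cos φ sin λ, z = sin φ).
The central angle between the endpoints is δ = arccos(p₁·p₂) ≈ 1.248 rad (71.5°). The total great-circle distance is δ·R ≈ 1.248 × 3959 ≈ 4941 mi, so the target fraction is f = 4000/4941 ≈ 0.809.
Interpolate at f ≈ 0.809 with slerp weights a = sin((1−f)δ)/sin δ ≈ 0.248, b = sin(fδ)/sin δ ≈ 0.893.
p = a·p₁ + b·p₂ ≈ (-0.262, 0.656, 0.708); φ = arcsin(p_z) ≈ 45.06°, λ = atan2(p_y, p_x) ≈ 111.76°.

≈ lat 45°, lon 112°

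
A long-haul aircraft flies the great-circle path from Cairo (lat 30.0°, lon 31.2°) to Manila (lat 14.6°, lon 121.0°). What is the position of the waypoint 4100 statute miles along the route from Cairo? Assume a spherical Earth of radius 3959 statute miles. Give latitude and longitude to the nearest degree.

≈ lat 25°, lon 99°

Convert each endpoint to a unit vector on the sphere (x = cos φ cos λ, y = cos φ sin λ, z = sin φ).
The central angle between the endpoints is δ = arccos(p₁·p₂) ≈ 1.441 rad (82.6°). The total great-circle distance is δ·R ≈ 1.441 × 3959 ≈ 5707 mi, so the target fraction is f = 4100/5707 ≈ 0.718.
Interpolate at f ≈ 0.718 with slerp weights a = sin((1−f)δ)/sin δ ≈ 0.398, b = sin(fδ)/sin δ ≈ 0.867.
p = a·p₁ + b·p₂ ≈ (-0.137, 0.898, 0.418); φ = arcsin(p_z) ≈ 24.69°, λ = atan2(p_y, p_x) ≈ 98.70°.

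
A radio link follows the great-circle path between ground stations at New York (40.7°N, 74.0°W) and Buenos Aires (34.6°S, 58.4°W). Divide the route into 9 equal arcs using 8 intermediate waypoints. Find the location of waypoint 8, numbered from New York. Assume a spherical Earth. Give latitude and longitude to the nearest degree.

Write both endpoints as unit vectors p₁, p₂ with components (cos φ cos λ, cos φ sin λ, sin φ).
The central angle between the endpoints is δ = arccos(p₁·p₂) ≈ 1.338 rad (76.7°).
Interpolate at f = 8/9 with slerp weights a = sin((1−f)δ)/sin δ ≈ 0.152, b = sin(fδ)/sin δ ≈ 0.954.
p = a·p₁ + b·p₂ ≈ (0.443, -0.780, -0.442); φ = arcsin(p_z) ≈ -26.26°, λ = atan2(p_y, p_x) ≈ -60.38°.

≈ (26°S, 60°W)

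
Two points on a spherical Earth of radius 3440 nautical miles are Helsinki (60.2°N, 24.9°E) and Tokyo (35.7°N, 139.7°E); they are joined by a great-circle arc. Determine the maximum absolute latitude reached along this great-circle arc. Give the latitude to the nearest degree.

≈ 67°N

The great circle lies in the plane with unit normal n̂ = (p₁ × p₂)/|p₁ × p₂|.
Here n̂_z ≈ +0.389; the vertex latitude is φ_max = arccos|n̂_z| ≈ 67.1°.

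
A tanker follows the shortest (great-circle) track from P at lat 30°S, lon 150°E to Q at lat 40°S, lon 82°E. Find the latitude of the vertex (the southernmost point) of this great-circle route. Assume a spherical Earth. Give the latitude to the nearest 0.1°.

≈ 41.5°S

The great circle lies in the plane with unit normal n̂ = (p₁ × p₂)/|p₁ × p₂|.
Here n̂_z ≈ -0.749; the vertex latitude is φ_max = arccos|n̂_z| ≈ 41.5°.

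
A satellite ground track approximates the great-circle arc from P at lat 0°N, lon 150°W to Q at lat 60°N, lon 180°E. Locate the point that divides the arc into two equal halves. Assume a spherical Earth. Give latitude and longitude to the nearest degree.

≈ lat 31°N, lon 160°W

Write both endpoints as unit vectors p₁, p₂ with components (cos φ cos λ, cos φ sin λ, sin φ).
The central angle between the endpoints is δ = arccos(p₁·p₂) ≈ 1.123 rad (64.3°).
Interpolate at f = 1/2 with slerp weights a = sin((1−f)δ)/sin δ ≈ 0.591, b = sin(fδ)/sin δ ≈ 0.591.
p = a·p₁ + b·p₂ ≈ (-0.807, -0.295, 0.512); φ = arcsin(p_z) ≈ 30.77°, λ = atan2(p_y, p_x) ≈ -159.90°.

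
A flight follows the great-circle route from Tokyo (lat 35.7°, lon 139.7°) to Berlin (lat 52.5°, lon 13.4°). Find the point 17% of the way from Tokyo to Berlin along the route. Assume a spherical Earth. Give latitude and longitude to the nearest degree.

≈ lat 47°, lon 130°

Convert each endpoint to a unit vector on the sphere (x = cos φ cos λ, y = cos φ sin λ, z = sin φ).
The central angle between the endpoints is δ = arccos(p₁·p₂) ≈ 1.400 rad (80.2°).
Interpolate at f = 0.17 with slerp weights a = sin((1−f)δ)/sin δ ≈ 0.931, b = sin(fδ)/sin δ ≈ 0.239.
p = a·p₁ + b·p₂ ≈ (-0.435, 0.523, 0.733); φ = arcsin(p_z) ≈ 47.15°, λ = atan2(p_y, p_x) ≈ 129.76°.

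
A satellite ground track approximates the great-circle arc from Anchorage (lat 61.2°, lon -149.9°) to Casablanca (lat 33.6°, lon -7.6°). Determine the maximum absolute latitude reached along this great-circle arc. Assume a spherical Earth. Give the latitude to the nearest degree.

The great circle lies in the plane with unit normal n̂ = (p₁ × p₂)/|p₁ × p₂|.
Here n̂_z ≈ +0.249; the vertex latitude is φ_max = arccos|n̂_z| ≈ 75.6°.
Check via Clairaut: cos φ_max = |cos φ₁| · sin C = cos(61.2°)·sin(31.1°) ≈ 0.249, again giving ≈ 75.6°.

≈ 76°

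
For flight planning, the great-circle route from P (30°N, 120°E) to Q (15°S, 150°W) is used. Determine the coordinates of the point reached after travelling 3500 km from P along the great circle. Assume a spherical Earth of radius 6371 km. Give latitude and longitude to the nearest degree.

≈ (19°N, 153°E)

From cos δ = sin φ₁ sin φ₂ + cos φ₁ cos φ₂ cos Δλ, the central angle is δ ≈ 1.701 rad (97.4°). The total great-circle distance is δ·R ≈ 1.701 × 6371 ≈ 10834 km, so the target fraction is f = 3500/10834 ≈ 0.323.
Interpolate at f ≈ 0.323 with slerp weights a = sin((1−f)δ)/sin δ ≈ 0.921, b = sin(fδ)/sin δ ≈ 0.527.
p = a·p₁ + b·p₂ ≈ (-0.839, 0.436, 0.324); φ = arcsin(p_z) ≈ 18.92°, λ = atan2(p_y, p_x) ≈ 152.53°.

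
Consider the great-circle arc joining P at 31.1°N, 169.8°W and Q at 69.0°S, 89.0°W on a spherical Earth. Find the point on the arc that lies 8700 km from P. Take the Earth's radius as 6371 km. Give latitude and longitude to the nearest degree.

The haversine formula gives a central angle δ ≈ 2.019 rad (115.7°) between the endpoints. The total great-circle distance is δ·R ≈ 2.019 × 6371 ≈ 12862 km, so the target fraction is f = 8700/12862 ≈ 0.676.
Interpolate at f ≈ 0.676 with slerp weights a = sin((1−f)δ)/sin δ ≈ 0.674, b = sin(fδ)/sin δ ≈ 1.086.
p = a·p₁ + b·p₂ ≈ (-0.561, -0.491, -0.666); φ = arcsin(p_z) ≈ -41.74°, λ = atan2(p_y, p_x) ≈ -138.80°.

≈ 42°S, 139°W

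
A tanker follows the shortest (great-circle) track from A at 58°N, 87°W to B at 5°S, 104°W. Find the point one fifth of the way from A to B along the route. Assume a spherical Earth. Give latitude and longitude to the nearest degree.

Write both endpoints as unit vectors p₁, p₂ with components (cos φ cos λ, cos φ sin λ, sin φ).
The central angle between the endpoints is δ = arccos(p₁·p₂) ≈ 1.125 rad (64.5°).
Interpolate at f = 1/5 with slerp weights a = sin((1−f)δ)/sin δ ≈ 0.868, b = sin(fδ)/sin δ ≈ 0.247.
p = a·p₁ + b·p₂ ≈ (-0.036, -0.698, 0.715); φ = arcsin(p_z) ≈ 45.62°, λ = atan2(p_y, p_x) ≈ -92.91°.

≈ 46°N, 93°W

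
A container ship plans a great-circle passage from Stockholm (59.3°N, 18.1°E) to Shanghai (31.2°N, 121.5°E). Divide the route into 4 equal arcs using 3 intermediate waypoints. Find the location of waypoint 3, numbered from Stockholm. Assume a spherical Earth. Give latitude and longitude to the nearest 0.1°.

≈ 45.4°N, 108.4°E

Convert each endpoint to a unit vector on the sphere (x = cos φ cos λ, y = cos φ sin λ, z = sin φ).
The central angle between the endpoints is δ = arccos(p₁·p₂) ≈ 1.219 rad (69.9°).
Interpolate at f = 3/4 with slerp weights a = sin((1−f)δ)/sin δ ≈ 0.320, b = sin(fδ)/sin δ ≈ 0.844.
p = a·p₁ + b·p₂ ≈ (-0.222, 0.666, 0.712); φ = arcsin(p_z) ≈ 45.40°, λ = atan2(p_y, p_x) ≈ 108.43°.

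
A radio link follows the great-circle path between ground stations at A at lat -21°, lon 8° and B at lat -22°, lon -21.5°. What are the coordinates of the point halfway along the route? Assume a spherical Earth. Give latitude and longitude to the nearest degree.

≈ lat -22°, lon -7°

From cos δ = sin φ₁ sin φ₂ + cos φ₁ cos φ₂ cos Δλ, the central angle is δ ≈ 0.479 rad (27.4°).
Interpolate at f = 1/2 with slerp weights a = sin((1−f)δ)/sin δ ≈ 0.515, b = sin(fδ)/sin δ ≈ 0.515.
p = a·p₁ + b·p₂ ≈ (0.920, -0.108, -0.377); φ = arcsin(p_z) ≈ -22.16°, λ = atan2(p_y, p_x) ≈ -6.70°.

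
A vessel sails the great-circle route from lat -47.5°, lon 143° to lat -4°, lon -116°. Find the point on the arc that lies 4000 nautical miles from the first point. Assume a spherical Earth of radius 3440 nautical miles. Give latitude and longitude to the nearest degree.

≈ lat -24°, lon -136°

Write both endpoints as unit vectors p₁, p₂ with components (cos φ cos λ, cos φ sin λ, sin φ).
The central angle between the endpoints is δ = arccos(p₁·p₂) ≈ 1.648 rad (94.4°). The total great-circle distance is δ·R ≈ 1.648 × 3440 ≈ 5669 nmi, so the target fraction is f = 4000/5669 ≈ 0.706.
Interpolate at f ≈ 0.706 with slerp weights a = sin((1−f)δ)/sin δ ≈ 0.468, b = sin(fδ)/sin δ ≈ 0.921.
p = a·p₁ + b·p₂ ≈ (-0.655, -0.635, -0.409); φ = arcsin(p_z) ≈ -24.15°, λ = atan2(p_y, p_x) ≈ -135.88°.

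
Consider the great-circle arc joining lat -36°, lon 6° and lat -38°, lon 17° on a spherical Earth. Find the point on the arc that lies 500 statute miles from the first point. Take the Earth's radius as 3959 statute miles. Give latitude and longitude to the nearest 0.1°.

From cos δ = sin φ₁ sin φ₂ + cos φ₁ cos φ₂ cos Δλ, the central angle is δ ≈ 0.157 rad (9.0°). The total great-circle distance is δ·R ≈ 0.157 × 3959 ≈ 622 mi, so the target fraction is f = 500/622 ≈ 0.804.
Interpolate at f ≈ 0.804 with slerp weights a = sin((1−f)δ)/sin δ ≈ 0.197, b = sin(fδ)/sin δ ≈ 0.805.
p = a·p₁ + b·p₂ ≈ (0.765, 0.202, -0.611); φ = arcsin(p_z) ≈ -37.69°, λ = atan2(p_y, p_x) ≈ 14.80°.

≈ lat -37.7°, lon 14.8°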